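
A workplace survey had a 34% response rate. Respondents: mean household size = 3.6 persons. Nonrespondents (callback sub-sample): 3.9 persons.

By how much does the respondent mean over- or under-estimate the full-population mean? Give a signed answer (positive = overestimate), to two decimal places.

Nonresponse fraction = 1 − 0.34 = 0.66.
Bias = (nonresponse fraction) × (respondent mean − nonrespondent mean)
     = 0.66 × (3.6 − 3.9) = 0.66 × -0.3 = -0.198.

-0.20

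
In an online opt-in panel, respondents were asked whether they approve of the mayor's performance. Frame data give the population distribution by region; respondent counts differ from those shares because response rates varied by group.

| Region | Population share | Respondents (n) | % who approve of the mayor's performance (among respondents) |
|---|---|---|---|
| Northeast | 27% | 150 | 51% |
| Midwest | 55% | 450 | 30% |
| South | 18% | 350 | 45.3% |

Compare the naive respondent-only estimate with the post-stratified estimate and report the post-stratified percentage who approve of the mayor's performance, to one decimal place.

Naive respondent-only estimate (weights = respondent counts):
  (150/950)×51 + (450/950)×30 + (350/950)×45.3 = 38.9526%
Post-stratifying to population shares instead:
  0.27×51 + 0.55×30 + 0.18×45.3 = 38.424%

38.4%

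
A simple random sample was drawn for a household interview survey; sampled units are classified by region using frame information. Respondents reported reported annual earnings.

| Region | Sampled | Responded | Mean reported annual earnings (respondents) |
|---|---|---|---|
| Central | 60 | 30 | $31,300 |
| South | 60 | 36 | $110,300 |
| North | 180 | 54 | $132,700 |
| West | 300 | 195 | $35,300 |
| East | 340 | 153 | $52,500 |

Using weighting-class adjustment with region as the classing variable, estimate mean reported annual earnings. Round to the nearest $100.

Response rates by class: Central 30/60 = 50%, South 36/60 = 60%, North 54/180 = 30%, West 195/300 = 65%, East 153/340 = 45%.
Weighting each respondent by the inverse class response rate inflates each class back to its sampled size, so the class weight is n_sampled:
  Central: 60 × 31,300 = 1,878,000
  South: 60 × 110,300 = 6,618,000
  North: 180 × 132,700 = 23,886,000
  West: 300 × 35,300 = 10,590,000
  East: 340 × 52,500 = 17,850,000
Adjusted estimate = 60,822,000 / 940 = 64704.3 → $64,700.

$64,700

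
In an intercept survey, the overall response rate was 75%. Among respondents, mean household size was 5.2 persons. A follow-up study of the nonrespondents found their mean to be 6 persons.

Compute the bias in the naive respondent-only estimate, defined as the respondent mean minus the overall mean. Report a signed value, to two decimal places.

Nonresponse fraction = 1 − 0.75 = 0.25.
Bias = (nonresponse fraction) × (respondent mean − nonrespondent mean)
     = 0.25 × (5.2 − 6) = 0.25 × -0.8 = -0.2.

-0.20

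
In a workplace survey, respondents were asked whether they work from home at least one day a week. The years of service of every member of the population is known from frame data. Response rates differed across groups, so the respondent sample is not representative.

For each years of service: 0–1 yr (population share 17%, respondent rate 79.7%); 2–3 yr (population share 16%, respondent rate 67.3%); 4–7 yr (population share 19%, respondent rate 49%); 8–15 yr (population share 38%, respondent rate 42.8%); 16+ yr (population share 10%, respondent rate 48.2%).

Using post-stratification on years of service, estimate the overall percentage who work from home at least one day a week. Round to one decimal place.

54.7%

Weight each group's respondent value by its population share:
  0–1 yr: 0.17 × 79.7 = 13.549
  2–3 yr: 0.16 × 67.3 = 10.768
  4–7 yr: 0.19 × 49 = 9.31
  8–15 yr: 0.38 × 42.8 = 16.264
  16+ yr: 0.1 × 48.2 = 4.82
Post-stratified estimate = 54.711 → 54.7%.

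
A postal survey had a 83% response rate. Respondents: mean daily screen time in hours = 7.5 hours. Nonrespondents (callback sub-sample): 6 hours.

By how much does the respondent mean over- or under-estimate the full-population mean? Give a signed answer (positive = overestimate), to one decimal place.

+0.3

Nonresponse fraction = 1 − 0.83 = 0.17.
Bias = (nonresponse fraction) × (respondent mean − nonrespondent mean)
     = 0.17 × (7.5 − 6) = 0.17 × 1.5 = 0.255.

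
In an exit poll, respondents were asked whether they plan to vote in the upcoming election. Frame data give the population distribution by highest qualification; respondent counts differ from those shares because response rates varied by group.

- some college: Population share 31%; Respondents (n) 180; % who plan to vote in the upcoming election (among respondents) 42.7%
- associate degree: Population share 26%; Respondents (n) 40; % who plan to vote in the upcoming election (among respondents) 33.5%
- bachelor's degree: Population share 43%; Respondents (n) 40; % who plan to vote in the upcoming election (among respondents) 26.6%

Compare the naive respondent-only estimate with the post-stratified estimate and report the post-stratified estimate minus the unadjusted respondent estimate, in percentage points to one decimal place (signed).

Without adjustment, the pooled respondent share is:
  (180/260)×42.7 + (40/260)×33.5 + (40/260)×26.6 = 38.8077%
Reweighting by population highest qualification shares:
  0.31×42.7 + 0.26×33.5 + 0.43×26.6 = 33.385%
Difference = 33.385 − 38.8077 = -5.4227 pp.

-5.4 percentage points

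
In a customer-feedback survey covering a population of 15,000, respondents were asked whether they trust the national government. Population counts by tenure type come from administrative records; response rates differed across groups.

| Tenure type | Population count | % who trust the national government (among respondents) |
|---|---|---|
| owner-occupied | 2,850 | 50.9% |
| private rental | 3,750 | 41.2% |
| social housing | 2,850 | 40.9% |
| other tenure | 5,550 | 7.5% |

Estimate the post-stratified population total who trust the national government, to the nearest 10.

Estimated count per cell = population count × respondent percentage:
  owner-occupied: 2,850 × 50.9% = 1450.65
  private rental: 3,750 × 41.2% = 1545
  social housing: 2,850 × 40.9% = 1165.65
  other tenure: 5,550 × 7.5% = 416.25
Estimated total = 4577.55 → 4,580.

4,580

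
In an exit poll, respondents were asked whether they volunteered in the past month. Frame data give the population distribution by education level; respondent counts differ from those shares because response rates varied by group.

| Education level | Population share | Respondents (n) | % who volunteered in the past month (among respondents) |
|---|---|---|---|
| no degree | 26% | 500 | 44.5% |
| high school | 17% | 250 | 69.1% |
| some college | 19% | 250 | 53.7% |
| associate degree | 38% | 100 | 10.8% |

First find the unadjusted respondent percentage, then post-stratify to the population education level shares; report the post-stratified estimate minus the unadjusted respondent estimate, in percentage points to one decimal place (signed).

-11.5 percentage points

Unadjusted (pooled respondent) estimate weights by respondent counts:
  (500/1100)×44.5 + (250/1100)×69.1 + (250/1100)×53.7 + (100/1100)×10.8 = 49.1182%
Reweighting by population education level shares:
  0.26×44.5 + 0.17×69.1 + 0.19×53.7 + 0.38×10.8 = 37.624%
Difference = 37.624 − 49.1182 = -11.4942 pp.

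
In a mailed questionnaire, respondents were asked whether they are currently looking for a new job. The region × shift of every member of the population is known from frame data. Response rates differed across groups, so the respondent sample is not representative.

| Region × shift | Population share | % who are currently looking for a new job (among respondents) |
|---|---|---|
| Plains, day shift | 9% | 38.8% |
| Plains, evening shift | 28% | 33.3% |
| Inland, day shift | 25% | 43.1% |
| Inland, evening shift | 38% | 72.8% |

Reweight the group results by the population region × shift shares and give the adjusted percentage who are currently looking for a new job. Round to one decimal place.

Weight each group's respondent value by its population share:
  Plains, day shift: 0.09 × 38.8 = 3.492
  Plains, evening shift: 0.28 × 33.3 = 9.324
  Inland, day shift: 0.25 × 43.1 = 10.775
  Inland, evening shift: 0.38 × 72.8 = 27.664
Post-stratified estimate = 51.255 → 51.3%.

51.3%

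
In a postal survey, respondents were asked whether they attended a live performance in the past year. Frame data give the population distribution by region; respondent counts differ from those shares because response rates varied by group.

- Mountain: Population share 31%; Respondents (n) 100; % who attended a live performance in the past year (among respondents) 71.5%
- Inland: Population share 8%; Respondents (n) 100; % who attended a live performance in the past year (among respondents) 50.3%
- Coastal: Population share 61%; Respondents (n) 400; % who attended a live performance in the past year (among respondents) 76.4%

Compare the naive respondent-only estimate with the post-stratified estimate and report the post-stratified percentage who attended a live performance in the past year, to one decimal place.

Without adjustment, the pooled respondent share is:
  (100/600)×71.5 + (100/600)×50.3 + (400/600)×76.4 = 71.2333%
Post-stratified estimate weights by population shares:
  0.31×71.5 + 0.08×50.3 + 0.61×76.4 = 72.793%

72.8%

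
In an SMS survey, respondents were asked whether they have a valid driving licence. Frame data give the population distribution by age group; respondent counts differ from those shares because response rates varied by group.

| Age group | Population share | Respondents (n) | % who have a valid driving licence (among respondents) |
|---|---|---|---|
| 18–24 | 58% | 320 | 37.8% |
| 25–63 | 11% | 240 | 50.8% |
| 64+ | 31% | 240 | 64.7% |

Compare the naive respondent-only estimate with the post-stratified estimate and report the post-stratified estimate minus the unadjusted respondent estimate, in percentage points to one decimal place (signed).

-2.2 percentage points

Naive respondent-only estimate (weights = respondent counts):
  (320/800)×37.8 + (240/800)×50.8 + (240/800)×64.7 = 49.77%
Post-stratifying to population shares instead:
  0.58×37.8 + 0.11×50.8 + 0.31×64.7 = 47.569%
Difference = 47.569 − 49.77 = -2.201 pp.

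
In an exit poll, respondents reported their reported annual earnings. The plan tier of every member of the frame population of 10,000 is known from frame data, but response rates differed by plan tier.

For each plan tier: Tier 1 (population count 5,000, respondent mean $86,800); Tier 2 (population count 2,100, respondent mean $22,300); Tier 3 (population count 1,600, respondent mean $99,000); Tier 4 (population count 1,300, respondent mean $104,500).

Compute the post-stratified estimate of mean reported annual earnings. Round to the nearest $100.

$77,500

Each cell contributes population-share × respondent value:
  Tier 1: (5,000/10,000) × 86,800 = 43,400
  Tier 2: (2,100/10,000) × 22,300 = 4683
  Tier 3: (1,600/10,000) × 99,000 = 15,840
  Tier 4: (1,300/10,000) × 104,500 = 13,585
Post-stratified estimate = 77,508 → $77,500.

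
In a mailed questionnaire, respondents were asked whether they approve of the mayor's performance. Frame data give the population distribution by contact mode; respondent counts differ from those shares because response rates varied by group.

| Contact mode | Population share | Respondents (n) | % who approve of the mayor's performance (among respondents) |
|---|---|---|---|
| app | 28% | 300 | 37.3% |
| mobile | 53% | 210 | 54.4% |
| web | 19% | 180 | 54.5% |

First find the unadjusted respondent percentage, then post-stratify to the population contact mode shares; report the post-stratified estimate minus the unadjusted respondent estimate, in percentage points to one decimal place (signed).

+2.6 percentage points

Unadjusted (pooled respondent) estimate weights by respondent counts:
  (300/690)×37.3 + (210/690)×54.4 + (180/690)×54.5 = 46.9913%
Reweighting by population contact mode shares:
  0.28×37.3 + 0.53×54.4 + 0.19×54.5 = 49.631%
Difference = 49.631 − 46.9913 = 2.6397 pp.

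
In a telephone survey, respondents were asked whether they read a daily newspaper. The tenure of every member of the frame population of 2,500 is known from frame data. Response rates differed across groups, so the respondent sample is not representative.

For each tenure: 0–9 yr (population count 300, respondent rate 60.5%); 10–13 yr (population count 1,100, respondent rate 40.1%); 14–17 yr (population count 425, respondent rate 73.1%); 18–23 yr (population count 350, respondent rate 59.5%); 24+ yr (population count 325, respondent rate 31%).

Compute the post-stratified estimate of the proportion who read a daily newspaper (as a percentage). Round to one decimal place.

49.7%

Each cell contributes population-share × respondent value:
  0–9 yr: (300/2,500) × 60.5 = 7.26
  10–13 yr: (1,100/2,500) × 40.1 = 17.644
  14–17 yr: (425/2,500) × 73.1 = 12.427
  18–23 yr: (350/2,500) × 59.5 = 8.33
  24+ yr: (325/2,500) × 31 = 4.03
Post-stratified estimate = 49.691 → 49.7%.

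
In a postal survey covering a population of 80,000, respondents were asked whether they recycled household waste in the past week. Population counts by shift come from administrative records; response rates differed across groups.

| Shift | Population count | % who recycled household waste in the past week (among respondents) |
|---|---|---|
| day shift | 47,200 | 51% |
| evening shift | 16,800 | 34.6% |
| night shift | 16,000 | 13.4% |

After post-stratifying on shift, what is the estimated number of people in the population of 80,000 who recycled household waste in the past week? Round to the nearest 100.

32,000

Estimated count per cell = population count × respondent percentage:
  day shift: 47,200 × 51% = 24,072
  evening shift: 16,800 × 34.6% = 5812.8
  night shift: 16,000 × 13.4% = 2144
Estimated total = 32028.8 → 32,000.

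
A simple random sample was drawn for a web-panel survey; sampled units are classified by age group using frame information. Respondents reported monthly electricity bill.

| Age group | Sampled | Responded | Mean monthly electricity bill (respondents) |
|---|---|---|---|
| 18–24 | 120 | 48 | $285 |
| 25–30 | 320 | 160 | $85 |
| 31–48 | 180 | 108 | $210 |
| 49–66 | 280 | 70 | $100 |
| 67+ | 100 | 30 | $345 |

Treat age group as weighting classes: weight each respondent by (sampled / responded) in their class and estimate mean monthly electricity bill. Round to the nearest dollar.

Class response rates: 18–24 48/120 = 40%, 25–30 160/320 = 50%, 31–48 108/180 = 60%, 49–66 70/280 = 25%, 67+ 30/100 = 30%.
Inverse-response-rate weighting restores each class to its sampled count, so class totals weight by n_sampled:
  18–24: 120 × 285 = 34,200
  25–30: 320 × 85 = 27,200
  31–48: 180 × 210 = 37,800
  49–66: 280 × 100 = 28,000
  67+: 100 × 345 = 34,500
Adjusted estimate = 161,700 / 1,000 = 161.7 → $162.

$162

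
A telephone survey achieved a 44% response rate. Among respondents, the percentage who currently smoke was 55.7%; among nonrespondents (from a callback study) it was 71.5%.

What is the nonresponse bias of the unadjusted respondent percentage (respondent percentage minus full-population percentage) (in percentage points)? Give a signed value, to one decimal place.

-8.8 percentage points

Nonresponse fraction = 1 − 0.44 = 0.56.
Bias = (nonresponse fraction) × (respondent percentage − nonrespondent percentage)
     = 0.56 × (55.7 − 71.5) = 0.56 × -15.8 = -8.848.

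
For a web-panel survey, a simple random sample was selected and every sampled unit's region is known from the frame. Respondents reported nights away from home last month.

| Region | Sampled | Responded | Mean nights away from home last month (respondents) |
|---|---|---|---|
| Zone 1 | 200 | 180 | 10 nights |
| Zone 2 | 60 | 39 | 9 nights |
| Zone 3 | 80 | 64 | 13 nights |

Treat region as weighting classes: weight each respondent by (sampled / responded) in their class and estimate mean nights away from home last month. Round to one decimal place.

10.5

Class response rates: Zone 1 180/200 = 90%, Zone 2 39/60 = 65%, Zone 3 64/80 = 80%.
Weighting each respondent by the inverse class response rate inflates each class back to its sampled size, so the class weight is n_sampled:
  Zone 1: 200 × 10 = 2000
  Zone 2: 60 × 9 = 540
  Zone 3: 80 × 13 = 1040
Adjusted estimate = 3580 / 340 = 10.5294 → 10.5.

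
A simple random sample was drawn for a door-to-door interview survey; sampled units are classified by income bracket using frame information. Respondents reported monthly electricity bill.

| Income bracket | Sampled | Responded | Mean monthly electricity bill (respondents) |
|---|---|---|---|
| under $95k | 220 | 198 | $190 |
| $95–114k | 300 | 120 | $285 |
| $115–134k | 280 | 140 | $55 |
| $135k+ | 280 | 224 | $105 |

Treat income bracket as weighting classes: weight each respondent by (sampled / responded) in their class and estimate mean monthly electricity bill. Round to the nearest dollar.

$159

Class response rates: under $95k 198/220 = 90%, $95–114k 120/300 = 40%, $115–134k 140/280 = 50%, $135k+ 224/280 = 80%.
With weight = n_sampled/n_responded per class, the weighted class total is n_sampled:
  under $95k: 220 × 190 = 41,800
  $95–114k: 300 × 285 = 85,500
  $115–134k: 280 × 55 = 15,400
  $135k+: 280 × 105 = 29,400
Adjusted estimate = 172,100 / 1,080 = 159.352 → $159.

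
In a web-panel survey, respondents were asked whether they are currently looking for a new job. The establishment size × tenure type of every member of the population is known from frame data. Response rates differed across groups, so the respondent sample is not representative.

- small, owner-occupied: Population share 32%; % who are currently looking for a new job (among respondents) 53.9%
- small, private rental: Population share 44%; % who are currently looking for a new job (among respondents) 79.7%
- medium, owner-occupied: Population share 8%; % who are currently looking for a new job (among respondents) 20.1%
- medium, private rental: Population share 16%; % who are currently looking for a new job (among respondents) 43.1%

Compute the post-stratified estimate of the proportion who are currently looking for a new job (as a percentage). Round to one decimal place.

Reweight to the known establishment size × tenure type distribution:
  small, owner-occupied: 0.32 × 53.9 = 17.248
  small, private rental: 0.44 × 79.7 = 35.068
  medium, owner-occupied: 0.08 × 20.1 = 1.608
  medium, private rental: 0.16 × 43.1 = 6.896
Post-stratified estimate = 60.82 → 60.8%.

60.8%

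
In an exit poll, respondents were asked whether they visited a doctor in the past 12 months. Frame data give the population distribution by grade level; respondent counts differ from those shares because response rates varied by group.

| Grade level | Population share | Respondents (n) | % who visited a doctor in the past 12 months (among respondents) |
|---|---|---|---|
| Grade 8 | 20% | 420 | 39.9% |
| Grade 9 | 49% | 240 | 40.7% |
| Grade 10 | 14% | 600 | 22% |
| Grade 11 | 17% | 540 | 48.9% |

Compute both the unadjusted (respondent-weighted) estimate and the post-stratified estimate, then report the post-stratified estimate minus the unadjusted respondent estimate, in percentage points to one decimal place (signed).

+2.6 percentage points

Naive respondent-only estimate (weights = respondent counts):
  (420/1800)×39.9 + (240/1800)×40.7 + (600/1800)×22 + (540/1800)×48.9 = 36.74%
Post-stratifying to population shares instead:
  0.2×39.9 + 0.49×40.7 + 0.14×22 + 0.17×48.9 = 39.316%
Difference = 39.316 − 36.74 = 2.576 pp.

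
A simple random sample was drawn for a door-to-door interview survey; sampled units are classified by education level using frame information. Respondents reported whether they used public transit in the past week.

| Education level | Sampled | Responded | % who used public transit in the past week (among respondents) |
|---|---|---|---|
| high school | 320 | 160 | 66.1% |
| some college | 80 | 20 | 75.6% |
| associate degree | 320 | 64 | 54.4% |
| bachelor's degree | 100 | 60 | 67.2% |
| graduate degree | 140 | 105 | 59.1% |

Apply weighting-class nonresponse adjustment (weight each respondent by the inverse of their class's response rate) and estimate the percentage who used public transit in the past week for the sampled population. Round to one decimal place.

Response rates by class: high school 160/320 = 50%, some college 20/80 = 25%, associate degree 64/320 = 20%, bachelor's degree 60/100 = 60%, graduate degree 105/140 = 75%.
Weighting each respondent by the inverse class response rate inflates each class back to its sampled size, so the class weight is n_sampled:
  high school: 320 × 66.1 = 21,152
  some college: 80 × 75.6 = 6048
  associate degree: 320 × 54.4 = 17,408
  bachelor's degree: 100 × 67.2 = 6720
  graduate degree: 140 × 59.1 = 8274
Adjusted estimate = 59,602 / 960 = 62.0854 → 62.1%.

62.1%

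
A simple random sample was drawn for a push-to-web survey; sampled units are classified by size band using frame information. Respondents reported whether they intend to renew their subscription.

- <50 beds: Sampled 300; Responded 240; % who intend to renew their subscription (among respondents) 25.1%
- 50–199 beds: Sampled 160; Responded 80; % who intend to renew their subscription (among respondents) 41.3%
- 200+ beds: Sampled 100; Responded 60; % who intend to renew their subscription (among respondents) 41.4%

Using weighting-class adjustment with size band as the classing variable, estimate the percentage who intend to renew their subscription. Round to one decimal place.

Class response rates: <50 beds 240/300 = 80%, 50–199 beds 80/160 = 50%, 200+ beds 60/100 = 60%.
Each respondent's weight = sampled/responded in their class; summing within a class gives n_sampled, so:
  <50 beds: 300 × 25.1 = 7530
  50–199 beds: 160 × 41.3 = 6608
  200+ beds: 100 × 41.4 = 4140
Adjusted estimate = 18,278 / 560 = 32.6393 → 32.6%.

32.6%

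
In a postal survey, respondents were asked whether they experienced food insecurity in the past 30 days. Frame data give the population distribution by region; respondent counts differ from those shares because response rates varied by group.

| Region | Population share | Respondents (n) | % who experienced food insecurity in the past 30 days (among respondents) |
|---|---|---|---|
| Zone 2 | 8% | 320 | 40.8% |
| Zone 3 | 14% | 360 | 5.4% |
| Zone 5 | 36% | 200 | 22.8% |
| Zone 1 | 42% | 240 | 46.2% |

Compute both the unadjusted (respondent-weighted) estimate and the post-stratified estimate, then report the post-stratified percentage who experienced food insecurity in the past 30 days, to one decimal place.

Without adjustment, the pooled respondent share is:
  (320/1120)×40.8 + (360/1120)×5.4 + (200/1120)×22.8 + (240/1120)×46.2 = 27.3643%
Post-stratifying to population shares instead:
  0.08×40.8 + 0.14×5.4 + 0.36×22.8 + 0.42×46.2 = 31.632%

31.6%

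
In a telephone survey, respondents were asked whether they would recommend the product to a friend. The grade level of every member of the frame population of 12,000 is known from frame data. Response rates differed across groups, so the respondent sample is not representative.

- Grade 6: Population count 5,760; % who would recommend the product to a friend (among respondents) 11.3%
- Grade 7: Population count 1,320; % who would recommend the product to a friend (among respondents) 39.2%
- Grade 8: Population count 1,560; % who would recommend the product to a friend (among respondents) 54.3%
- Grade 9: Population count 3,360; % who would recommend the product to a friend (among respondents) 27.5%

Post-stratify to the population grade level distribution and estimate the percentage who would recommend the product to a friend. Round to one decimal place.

24.5%

Weight each group's respondent value by its population share:
  Grade 6: (5,760/12,000) × 11.3 = 5.424
  Grade 7: (1,320/12,000) × 39.2 = 4.312
  Grade 8: (1,560/12,000) × 54.3 = 7.059
  Grade 9: (3,360/12,000) × 27.5 = 7.7
Post-stratified estimate = 24.495 → 24.5%.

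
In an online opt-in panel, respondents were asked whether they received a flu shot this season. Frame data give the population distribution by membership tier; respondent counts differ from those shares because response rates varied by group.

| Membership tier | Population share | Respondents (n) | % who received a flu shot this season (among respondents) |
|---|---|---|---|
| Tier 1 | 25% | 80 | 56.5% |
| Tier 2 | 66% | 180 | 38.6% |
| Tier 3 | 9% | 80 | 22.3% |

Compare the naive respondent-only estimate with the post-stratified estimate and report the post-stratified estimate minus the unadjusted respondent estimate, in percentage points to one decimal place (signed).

+2.6 percentage points

Unadjusted (pooled respondent) estimate weights by respondent counts:
  (80/340)×56.5 + (180/340)×38.6 + (80/340)×22.3 = 38.9765%
Post-stratified estimate weights by population shares:
  0.25×56.5 + 0.66×38.6 + 0.09×22.3 = 41.608%
Difference = 41.608 − 38.9765 = 2.6315 pp.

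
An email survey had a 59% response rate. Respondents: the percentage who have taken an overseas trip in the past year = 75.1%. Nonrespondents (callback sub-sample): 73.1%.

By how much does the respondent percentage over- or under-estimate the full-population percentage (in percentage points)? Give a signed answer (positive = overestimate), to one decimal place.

+0.8 percentage points

Nonresponse fraction = 1 − 0.59 = 0.41.
Bias = (nonresponse fraction) × (respondent percentage − nonrespondent percentage)
     = 0.41 × (75.1 − 73.1) = 0.41 × 2 = 0.82.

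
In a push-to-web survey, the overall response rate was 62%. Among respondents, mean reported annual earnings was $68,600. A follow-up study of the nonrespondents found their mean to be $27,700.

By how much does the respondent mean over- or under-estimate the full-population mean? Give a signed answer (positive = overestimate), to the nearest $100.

+$15,500

Nonresponse fraction = 1 − 0.62 = 0.38.
Bias = (nonresponse fraction) × (respondent mean − nonrespondent mean)
     = 0.38 × (68,600 − 27,700) = 0.38 × 40,900 = 15,542.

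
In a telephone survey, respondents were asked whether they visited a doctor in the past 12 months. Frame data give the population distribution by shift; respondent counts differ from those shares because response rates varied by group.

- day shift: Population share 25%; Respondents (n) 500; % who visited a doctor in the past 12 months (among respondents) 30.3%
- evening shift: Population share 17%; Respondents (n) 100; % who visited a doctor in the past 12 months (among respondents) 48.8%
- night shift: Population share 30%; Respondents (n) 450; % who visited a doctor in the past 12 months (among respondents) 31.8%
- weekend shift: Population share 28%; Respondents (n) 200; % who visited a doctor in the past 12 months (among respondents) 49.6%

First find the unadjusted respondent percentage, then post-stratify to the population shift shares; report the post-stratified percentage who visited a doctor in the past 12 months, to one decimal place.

Without adjustment, the pooled respondent share is:
  (500/1250)×30.3 + (100/1250)×48.8 + (450/1250)×31.8 + (200/1250)×49.6 = 35.408%
Reweighting by population shift shares:
  0.25×30.3 + 0.17×48.8 + 0.3×31.8 + 0.28×49.6 = 39.299%

39.3%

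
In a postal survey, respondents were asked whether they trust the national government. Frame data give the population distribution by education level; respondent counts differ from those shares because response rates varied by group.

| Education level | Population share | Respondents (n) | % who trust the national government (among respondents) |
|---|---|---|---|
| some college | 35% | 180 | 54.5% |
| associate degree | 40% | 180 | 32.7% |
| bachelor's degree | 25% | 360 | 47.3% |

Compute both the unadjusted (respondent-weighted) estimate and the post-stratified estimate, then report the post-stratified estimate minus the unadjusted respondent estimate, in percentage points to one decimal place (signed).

-1.5 percentage points

Naive respondent-only estimate (weights = respondent counts):
  (180/720)×54.5 + (180/720)×32.7 + (360/720)×47.3 = 45.45%
Post-stratifying to population shares instead:
  0.35×54.5 + 0.4×32.7 + 0.25×47.3 = 43.98%
Difference = 43.98 − 45.45 = -1.47 pp.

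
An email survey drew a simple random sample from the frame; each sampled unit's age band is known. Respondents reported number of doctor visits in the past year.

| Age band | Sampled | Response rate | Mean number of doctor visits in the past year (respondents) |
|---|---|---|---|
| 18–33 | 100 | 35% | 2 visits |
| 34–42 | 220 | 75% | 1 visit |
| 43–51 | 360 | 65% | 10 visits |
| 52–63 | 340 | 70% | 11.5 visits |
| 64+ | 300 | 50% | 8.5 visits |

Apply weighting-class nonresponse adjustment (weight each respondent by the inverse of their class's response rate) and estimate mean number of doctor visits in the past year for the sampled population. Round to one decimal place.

7.9

Weighting each respondent by the inverse class response rate inflates each class back to its sampled size, so the class weight is n_sampled:
  18–33: 100 × 2 = 200
  34–42: 220 × 1 = 220
  43–51: 360 × 10 = 3600
  52–63: 340 × 11.5 = 3910
  64+: 300 × 8.5 = 2550
Adjusted estimate = 10,480 / 1,320 = 7.93939 → 7.9.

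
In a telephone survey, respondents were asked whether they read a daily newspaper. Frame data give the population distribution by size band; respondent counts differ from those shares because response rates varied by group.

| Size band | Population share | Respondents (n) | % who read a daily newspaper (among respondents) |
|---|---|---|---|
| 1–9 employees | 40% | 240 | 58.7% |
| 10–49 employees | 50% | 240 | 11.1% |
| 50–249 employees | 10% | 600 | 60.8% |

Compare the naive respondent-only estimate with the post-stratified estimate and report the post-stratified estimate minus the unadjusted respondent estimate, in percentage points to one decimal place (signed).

-14.2 percentage points

Unadjusted (pooled respondent) estimate weights by respondent counts:
  (240/1080)×58.7 + (240/1080)×11.1 + (600/1080)×60.8 = 49.2889%
Post-stratifying to population shares instead:
  0.4×58.7 + 0.5×11.1 + 0.1×60.8 = 35.11%
Difference = 35.11 − 49.2889 = -14.1789 pp.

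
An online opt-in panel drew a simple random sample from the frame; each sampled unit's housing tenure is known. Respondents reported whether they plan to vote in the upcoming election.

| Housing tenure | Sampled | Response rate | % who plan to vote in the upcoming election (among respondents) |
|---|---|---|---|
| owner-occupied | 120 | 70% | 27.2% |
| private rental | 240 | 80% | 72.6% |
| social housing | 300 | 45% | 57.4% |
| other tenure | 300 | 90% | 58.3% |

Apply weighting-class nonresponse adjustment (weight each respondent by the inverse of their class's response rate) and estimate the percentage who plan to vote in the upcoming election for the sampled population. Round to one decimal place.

Weighting each respondent by the inverse class response rate inflates each class back to its sampled size, so the class weight is n_sampled:
  owner-occupied: 120 × 27.2 = 3264
  private rental: 240 × 72.6 = 17,424
  social housing: 300 × 57.4 = 17,220
  other tenure: 300 × 58.3 = 17,490
Adjusted estimate = 55,398 / 960 = 57.7062 → 57.7%.

57.7%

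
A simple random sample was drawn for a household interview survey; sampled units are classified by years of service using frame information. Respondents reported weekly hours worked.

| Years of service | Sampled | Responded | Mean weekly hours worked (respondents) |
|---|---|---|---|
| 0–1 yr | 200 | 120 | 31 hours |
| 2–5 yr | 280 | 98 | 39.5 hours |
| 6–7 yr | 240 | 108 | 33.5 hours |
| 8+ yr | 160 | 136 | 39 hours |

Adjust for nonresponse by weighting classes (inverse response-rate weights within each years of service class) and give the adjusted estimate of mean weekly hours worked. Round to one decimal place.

35.8

Class response rates: 0–1 yr 120/200 = 60%, 2–5 yr 98/280 = 35%, 6–7 yr 108/240 = 45%, 8+ yr 136/160 = 85%.
Inverse-response-rate weighting restores each class to its sampled count, so class totals weight by n_sampled:
  0–1 yr: 200 × 31 = 6200
  2–5 yr: 280 × 39.5 = 11,060
  6–7 yr: 240 × 33.5 = 8040
  8+ yr: 160 × 39 = 6240
Adjusted estimate = 31,540 / 880 = 35.8409 → 35.8.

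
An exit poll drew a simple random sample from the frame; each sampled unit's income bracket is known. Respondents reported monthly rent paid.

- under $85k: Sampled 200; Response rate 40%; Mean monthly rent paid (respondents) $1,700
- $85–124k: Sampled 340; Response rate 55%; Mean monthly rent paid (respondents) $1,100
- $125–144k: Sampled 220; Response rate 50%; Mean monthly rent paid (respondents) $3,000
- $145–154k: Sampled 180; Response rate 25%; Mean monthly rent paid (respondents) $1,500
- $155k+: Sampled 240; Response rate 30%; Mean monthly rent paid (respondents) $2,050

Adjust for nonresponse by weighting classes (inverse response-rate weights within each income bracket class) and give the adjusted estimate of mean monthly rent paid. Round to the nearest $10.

$1,810

With weight = n_sampled/n_responded per class, the weighted class total is n_sampled:
  under $85k: 200 × 1700 = 340,000
  $85–124k: 340 × 1100 = 374,000
  $125–144k: 220 × 3000 = 660,000
  $145–154k: 180 × 1500 = 270,000
  $155k+: 240 × 2050 = 492,000
Adjusted estimate = 2,136,000 / 1,180 = 1810.17 → $1,810.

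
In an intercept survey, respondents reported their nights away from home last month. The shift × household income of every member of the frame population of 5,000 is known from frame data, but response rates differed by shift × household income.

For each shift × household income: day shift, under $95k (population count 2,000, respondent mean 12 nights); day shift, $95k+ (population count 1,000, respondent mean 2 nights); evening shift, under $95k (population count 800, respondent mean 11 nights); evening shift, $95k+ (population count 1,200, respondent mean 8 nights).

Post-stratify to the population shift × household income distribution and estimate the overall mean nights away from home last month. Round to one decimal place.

8.9

Weight each group's respondent value by its population share:
  day shift, under $95k: (2,000/5,000) × 12 = 4.8
  day shift, $95k+: (1,000/5,000) × 2 = 0.4
  evening shift, under $95k: (800/5,000) × 11 = 1.76
  evening shift, $95k+: (1,200/5,000) × 8 = 1.92
Post-stratified estimate = 8.88 → 8.9.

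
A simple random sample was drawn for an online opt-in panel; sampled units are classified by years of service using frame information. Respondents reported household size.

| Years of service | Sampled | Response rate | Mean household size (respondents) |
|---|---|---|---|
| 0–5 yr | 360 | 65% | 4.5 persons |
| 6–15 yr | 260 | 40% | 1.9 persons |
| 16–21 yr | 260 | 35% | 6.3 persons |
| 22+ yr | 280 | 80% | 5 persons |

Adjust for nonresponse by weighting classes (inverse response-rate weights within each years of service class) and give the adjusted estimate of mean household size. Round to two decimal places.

Weighting each respondent by the inverse class response rate inflates each class back to its sampled size, so the class weight is n_sampled:
  0–5 yr: 360 × 4.5 = 1620
  6–15 yr: 260 × 1.9 = 494
  16–21 yr: 260 × 6.3 = 1638
  22+ yr: 280 × 5 = 1400
Adjusted estimate = 5152 / 1,160 = 4.44138 → 4.44.

4.44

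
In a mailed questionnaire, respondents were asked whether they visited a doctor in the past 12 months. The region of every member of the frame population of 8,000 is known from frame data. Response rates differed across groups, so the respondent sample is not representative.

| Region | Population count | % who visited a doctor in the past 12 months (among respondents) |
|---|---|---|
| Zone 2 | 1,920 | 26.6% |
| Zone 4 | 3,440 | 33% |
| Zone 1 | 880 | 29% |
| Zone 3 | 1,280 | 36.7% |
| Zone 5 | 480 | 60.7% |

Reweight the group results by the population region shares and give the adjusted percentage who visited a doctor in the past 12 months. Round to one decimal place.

Weight each group's respondent value by its population share:
  Zone 2: (1,920/8,000) × 26.6 = 6.384
  Zone 4: (3,440/8,000) × 33 = 14.19
  Zone 1: (880/8,000) × 29 = 3.19
  Zone 3: (1,280/8,000) × 36.7 = 5.872
  Zone 5: (480/8,000) × 60.7 = 3.642
Post-stratified estimate = 33.278 → 33.3%.

33.3%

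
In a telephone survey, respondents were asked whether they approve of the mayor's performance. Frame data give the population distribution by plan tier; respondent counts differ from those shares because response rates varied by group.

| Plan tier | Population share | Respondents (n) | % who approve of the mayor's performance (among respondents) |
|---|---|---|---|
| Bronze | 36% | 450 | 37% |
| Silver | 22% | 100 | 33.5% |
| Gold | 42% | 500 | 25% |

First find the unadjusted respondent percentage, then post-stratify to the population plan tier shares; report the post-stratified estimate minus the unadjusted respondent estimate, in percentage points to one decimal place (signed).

Unadjusted (pooled respondent) estimate weights by respondent counts:
  (450/1050)×37 + (100/1050)×33.5 + (500/1050)×25 = 30.9524%
Reweighting by population plan tier shares:
  0.36×37 + 0.22×33.5 + 0.42×25 = 31.19%
Difference = 31.19 − 30.9524 = 0.2376 pp.

+0.2 percentage points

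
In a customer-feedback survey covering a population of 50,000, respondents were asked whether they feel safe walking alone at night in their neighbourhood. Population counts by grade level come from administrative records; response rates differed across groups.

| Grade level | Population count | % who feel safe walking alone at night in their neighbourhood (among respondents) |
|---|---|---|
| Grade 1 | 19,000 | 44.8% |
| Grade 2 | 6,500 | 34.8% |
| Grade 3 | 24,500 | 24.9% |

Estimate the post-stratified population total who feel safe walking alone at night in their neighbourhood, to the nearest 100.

Apply each group's respondent rate to its population count:
  Grade 1: 19,000 × 44.8% = 8512
  Grade 2: 6,500 × 34.8% = 2262
  Grade 3: 24,500 × 24.9% = 6100.5
Estimated total = 16874.5 → 16,900.

16,900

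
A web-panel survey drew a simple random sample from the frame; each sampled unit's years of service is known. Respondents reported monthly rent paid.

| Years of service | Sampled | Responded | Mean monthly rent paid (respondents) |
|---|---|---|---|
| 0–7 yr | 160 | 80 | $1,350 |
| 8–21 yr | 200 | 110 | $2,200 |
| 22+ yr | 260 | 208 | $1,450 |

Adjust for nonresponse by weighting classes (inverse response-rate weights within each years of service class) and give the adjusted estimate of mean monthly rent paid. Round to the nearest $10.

Class response rates: 0–7 yr 80/160 = 50%, 8–21 yr 110/200 = 55%, 22+ yr 208/260 = 80%.
With weight = n_sampled/n_responded per class, the weighted class total is n_sampled:
  0–7 yr: 160 × 1350 = 216,000
  8–21 yr: 200 × 2200 = 440,000
  22+ yr: 260 × 1450 = 377,000
Adjusted estimate = 1,033,000 / 620 = 1666.13 → $1,670.

$1,670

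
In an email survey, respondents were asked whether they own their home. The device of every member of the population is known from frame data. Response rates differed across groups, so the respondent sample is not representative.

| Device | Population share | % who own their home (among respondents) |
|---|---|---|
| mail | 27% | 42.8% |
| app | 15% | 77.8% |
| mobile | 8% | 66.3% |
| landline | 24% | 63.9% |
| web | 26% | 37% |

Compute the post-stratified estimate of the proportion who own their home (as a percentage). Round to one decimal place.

Each cell contributes population-share × respondent value:
  mail: 0.27 × 42.8 = 11.556
  app: 0.15 × 77.8 = 11.67
  mobile: 0.08 × 66.3 = 5.304
  landline: 0.24 × 63.9 = 15.336
  web: 0.26 × 37 = 9.62
Post-stratified estimate = 53.486 → 53.5%.

53.5%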